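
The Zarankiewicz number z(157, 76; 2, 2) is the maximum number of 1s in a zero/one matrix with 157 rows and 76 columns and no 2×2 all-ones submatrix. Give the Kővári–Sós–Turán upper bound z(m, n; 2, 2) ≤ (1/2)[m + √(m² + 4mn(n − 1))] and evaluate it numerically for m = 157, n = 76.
z(157, 76; 2, 2) ≤ (1/2)[157 + √(157² + 4·157·76·75)] = (1/2)[157 + √3604249] = 1027.743

Kővári–Sós–Turán: let r_1, ..., r_157 be the row sums and z = Σ r_i the total number of 1s. Each pair of columns can share at most one row with both entries 1 (else a 2×2 all-ones block appears), so Σ_i C(r_i, 2) ≤ C(76, 2) = 2850. By convexity Σ_i C(r_i, 2) ≥ 157·C(z/157, 2) = z(z − 157)/(2·157), giving z² − 157z − 157·76·75 ≤ 0 and hence z ≤ (1/2)[157 + √(24649 + 4·894900)] = (1/2)[157 + √3604249] ≈ (1/2)(157 + 1898.486) = 1027.743.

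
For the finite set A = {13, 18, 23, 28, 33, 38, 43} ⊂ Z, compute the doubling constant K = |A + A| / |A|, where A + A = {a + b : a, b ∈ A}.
K = |A + A| / |A| = 13/7

Enumerate A + A = {a + b : a, b ∈ A}. With |A| = 7, there are |A|^2 = 49 ordered sum pairs; collecting distinct values, A + A = {26, 31, 36, 41, 46, 51, 56, 61, 66, 71, 76, 81, 86}, so |A + A| = 13. Thus K = 13/7. Here |A + A| = 2|A| − 1 = 13, the minimum possible — so K = 13/7 is minimal, which holds iff A is an arithmetic progression.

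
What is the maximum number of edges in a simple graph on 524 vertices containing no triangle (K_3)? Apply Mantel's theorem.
ex(524, K_3) = ⌊524^2/4⌋ = 68644

Mantel (1907): a triangle-free graph on n vertices has at most ⌊n^2/4⌋ edges, with equality for the complete bipartite graph K_{⌊n/2⌋, ⌈n/2⌉}. For n = 524: ⌊524^2/4⌋ = ⌊274576/4⌋ = 68644. The extremal graph is K_{262, 262}, which has 262·262 = 68644 edges.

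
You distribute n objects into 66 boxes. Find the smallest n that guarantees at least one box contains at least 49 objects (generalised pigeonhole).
n = (49 − 1)·66 + 1 = 3169

By the generalised pigeonhole principle, to guarantee some box contains ≥ r objects we need more than (r − 1) · k objects total. Threshold: n = (r − 1) · k + 1. With r = 49 and k = 66: n = 48 · 66 + 1 = 3168 + 1 = 3169. For n = 3168 = 48 · 66, we can put exactly 48 objects in every box, avoiding 49 in any single one — so 3169 is tight.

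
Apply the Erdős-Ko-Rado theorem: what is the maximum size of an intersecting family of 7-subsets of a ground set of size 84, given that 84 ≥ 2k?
max |F| = C(83, 6) = 377447148

Erdős-Ko-Rado (1961): when n ≥ 2k, max |F| = C(n−1, k−1). The bound is attained by the star {A : i ∈ A} for any fixed i ∈ [n]. Here C(84−1, 7−1) = C(83, 6) = 377447148.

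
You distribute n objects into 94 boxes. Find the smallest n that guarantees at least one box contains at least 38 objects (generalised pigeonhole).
n = (38 − 1)·94 + 1 = 3479

By the generalised pigeonhole principle, to guarantee some box contains ≥ r objects we need more than (r − 1) · k objects total. Threshold: n = (r − 1) · k + 1. With r = 38 and k = 94: n = 37 · 94 + 1 = 3478 + 1 = 3479. For n = 3478 = 37 · 94, we can put exactly 37 objects in every box, avoiding 38 in any single one — so 3479 is tight.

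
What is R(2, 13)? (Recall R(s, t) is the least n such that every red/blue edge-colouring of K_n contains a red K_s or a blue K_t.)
R(2, 13) = 13

R(2, k) = k for all k ≥ 2: in a 2-colouring of K_k, either some edge is red (a red K_2) or all edges are blue (a blue K_k). And K_{12} coloured all-blue has no blue K_13, so R(2, 13) > 12. Hence R(2, 13) = 13.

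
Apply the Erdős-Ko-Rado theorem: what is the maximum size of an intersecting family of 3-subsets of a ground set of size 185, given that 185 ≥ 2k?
max |F| = C(184, 2) = 16836

The Erdős-Ko-Rado theorem states: for n ≥ 2k, an intersecting family of k-subsets of an n-element set has size at most C(n − 1, k − 1), with equality for 'star' families {A ⊆ [n] : |A| = k, i ∈ A} (fix an element i). For n = 185, k = 3: C(184, 2) = 16836.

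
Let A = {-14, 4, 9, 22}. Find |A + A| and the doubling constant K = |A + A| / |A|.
K = |A + A| / |A| = 9/4

Enumerate A + A = {a + b : a, b ∈ A}. With |A| = 4, there are |A|^2 = 16 ordered sum pairs; collecting distinct values, A + A = {-28, -10, -5, 8, 13, 18, 26, 31, 44}, so |A + A| = 9. Thus K = 9/4. For comparison, the minimum possible |A + A| over all 4-element sets is 2·4 − 1 = 7 (so min K = 7/4), attained only by arithmetic progressions.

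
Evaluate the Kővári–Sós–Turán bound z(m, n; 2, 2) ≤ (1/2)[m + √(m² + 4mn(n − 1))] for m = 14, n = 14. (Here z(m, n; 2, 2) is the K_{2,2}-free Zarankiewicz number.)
z(14, 14; 2, 2) ≤ (1/2)[14 + √(14² + 4·14·14·13)] = (1/2)[14 + √10388] = 57.9608

Kővári–Sós–Turán: let r_1, ..., r_14 be the row sums and z = Σ r_i the total number of 1s. Each pair of columns can share at most one row with both entries 1 (else a 2×2 all-ones block appears), so Σ_i C(r_i, 2) ≤ C(14, 2) = 91. By convexity Σ_i C(r_i, 2) ≥ 14·C(z/14, 2) = z(z − 14)/(2·14), giving z² − 14z − 14·14·13 ≤ 0 and hence z ≤ (1/2)[14 + √(196 + 4·2548)] = (1/2)[14 + √10388] ≈ (1/2)(14 + 101.9215) = 57.9608.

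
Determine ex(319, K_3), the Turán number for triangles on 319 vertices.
ex(319, K_3) = ⌊319^2/4⌋ = 25440

Mantel (1907): a triangle-free graph on n vertices has at most ⌊n^2/4⌋ edges, with equality for the complete bipartite graph K_{⌊n/2⌋, ⌈n/2⌉}. For n = 319: ⌊319^2/4⌋ = ⌊101761/4⌋ = 25440. The extremal graph is K_{159, 160}, which has 159·160 = 25440 edges.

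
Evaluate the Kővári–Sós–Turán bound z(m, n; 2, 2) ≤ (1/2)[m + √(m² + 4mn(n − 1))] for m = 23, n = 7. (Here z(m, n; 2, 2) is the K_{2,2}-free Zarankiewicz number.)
z(23, 7; 2, 2) ≤ (1/2)[23 + √(23² + 4·23·7·6)] = (1/2)[23 + √4393] = 44.6399

Kővári–Sós–Turán: let r_1, ..., r_23 be the row sums and z = Σ r_i the total number of 1s. Each pair of columns can share at most one row with both entries 1 (else a 2×2 all-ones block appears), so Σ_i C(r_i, 2) ≤ C(7, 2) = 21. By convexity Σ_i C(r_i, 2) ≥ 23·C(z/23, 2) = z(z − 23)/(2·23), giving z² − 23z − 23·7·6 ≤ 0 and hence z ≤ (1/2)[23 + √(529 + 4·966)] = (1/2)[23 + √4393] ≈ (1/2)(23 + 66.2797) = 44.6399.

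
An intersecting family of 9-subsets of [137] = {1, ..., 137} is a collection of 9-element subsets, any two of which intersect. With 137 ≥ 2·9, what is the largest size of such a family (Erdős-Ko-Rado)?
max |F| = C(136, 8) = 2353351951665

Erdős-Ko-Rado (1961): when n ≥ 2k, max |F| = C(n−1, k−1). The bound is attained by the star {A : i ∈ A} for any fixed i ∈ [n]. Here C(137−1, 9−1) = C(136, 8) = 2353351951665.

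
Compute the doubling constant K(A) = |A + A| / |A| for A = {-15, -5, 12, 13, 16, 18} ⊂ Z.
K = |A + A| / |A| = 21/6 = 7/2

Enumerate A + A = {a + b : a, b ∈ A}. With |A| = 6, there are |A|^2 = 36 ordered sum pairs; collecting distinct values, A + A = {-30, -20, -10, -3, -2, 1, 3, 7, 8, 11, 13, 24, 25, 26, 28, 29, 30, 31, 32, 34, 36}, so |A + A| = 21. Thus K = 21/6 = 7/2. For comparison, the minimum possible |A + A| over all 6-element sets is 2·6 − 1 = 11 (so min K = 11/6), attained only by arithmetic progressions.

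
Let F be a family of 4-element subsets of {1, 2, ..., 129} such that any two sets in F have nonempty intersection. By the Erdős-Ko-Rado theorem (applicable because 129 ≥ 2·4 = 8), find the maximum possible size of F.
max |F| = C(128, 3) = 341376

The Erdős-Ko-Rado theorem states: for n ≥ 2k, an intersecting family of k-subsets of an n-element set has size at most C(n − 1, k − 1), with equality for 'star' families {A ⊆ [n] : |A| = k, i ∈ A} (fix an element i). For n = 129, k = 4: C(128, 3) = 341376.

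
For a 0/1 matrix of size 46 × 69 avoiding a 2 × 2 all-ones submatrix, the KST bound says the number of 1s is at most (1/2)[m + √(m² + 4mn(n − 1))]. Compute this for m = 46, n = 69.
z(46, 69; 2, 2) ≤ (1/2)[46 + √(46² + 4·46·69·68)] = (1/2)[46 + √865444] = 488.1462

Kővári–Sós–Turán: let r_1, ..., r_46 be the row sums and z = Σ r_i the total number of 1s. Each pair of columns can share at most one row with both entries 1 (else a 2×2 all-ones block appears), so Σ_i C(r_i, 2) ≤ C(69, 2) = 2346. By convexity Σ_i C(r_i, 2) ≥ 46·C(z/46, 2) = z(z − 46)/(2·46), giving z² − 46z − 46·69·68 ≤ 0 and hence z ≤ (1/2)[46 + √(2116 + 4·215832)] = (1/2)[46 + √865444] ≈ (1/2)(46 + 930.2924) = 488.1462.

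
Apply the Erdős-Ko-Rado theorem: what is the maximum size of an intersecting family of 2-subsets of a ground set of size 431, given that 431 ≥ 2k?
max |F| = C(430, 1) = 430

Erdős-Ko-Rado (1961): when n ≥ 2k, max |F| = C(n−1, k−1). The bound is attained by the star {A : i ∈ A} for any fixed i ∈ [n]. Here C(431−1, 2−1) = C(430, 1) = 430.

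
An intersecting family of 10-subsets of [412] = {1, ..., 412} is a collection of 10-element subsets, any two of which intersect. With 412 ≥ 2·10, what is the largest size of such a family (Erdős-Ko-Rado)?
max |F| = C(411, 9) = 844321783248562905

The Erdős-Ko-Rado theorem states: for n ≥ 2k, an intersecting family of k-subsets of an n-element set has size at most C(n − 1, k − 1), with equality for 'star' families {A ⊆ [n] : |A| = k, i ∈ A} (fix an element i). For n = 412, k = 10: C(411, 9) = 844321783248562905.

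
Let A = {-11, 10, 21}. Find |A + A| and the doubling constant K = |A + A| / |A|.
K = |A + A| / |A| = 6/3 = 2

Enumerate A + A = {a + b : a, b ∈ A}. With |A| = 3, there are |A|^2 = 9 ordered sum pairs; collecting distinct values, A + A = {-22, -1, 10, 20, 31, 42}, so |A + A| = 6. Thus K = 6/3 = 2. For comparison, the minimum possible |A + A| over all 3-element sets is 2·3 − 1 = 5 (so min K = 5/3), attained only by arithmetic progressions.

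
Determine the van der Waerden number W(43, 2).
W(43, 2) = 43 + 1 = 44

A 2-term AP is any pair of integers, so a monochromatic 2-AP exists iff some colour is used at least twice. With 43 colours, the colouring i ↦ i on {1, ..., 43} uses each colour once, avoiding any monochromatic pair, so W(43, 2) > 43. For {1, ..., 44}, pigeonhole forces two integers of the same colour, which form a monochromatic 2-AP. Hence W(43, 2) = 44.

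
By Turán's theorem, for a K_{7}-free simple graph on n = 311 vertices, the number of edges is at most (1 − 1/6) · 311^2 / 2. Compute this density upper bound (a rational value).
Turán density bound = (5/6) · 311^2/2 = 483605/12 ≈ 40300.4167

Turán's theorem: ex(n, K_{r+1}) is achieved by the complete r-partite Turán graph T(n, r) with parts as balanced as possible, and is at most (1 − 1/r) · n^2/2. For r = 6, n = 311: the density bound is (5/6) · 96721/2 = 483605/12 ≈ 40300.4167. The integer-valued extremum is e(T(311, 6)) = 40300, which is strictly less than the density bound 483605/12 since 6 ∤ 311 (the parts of T(311, 6) cannot all be equal).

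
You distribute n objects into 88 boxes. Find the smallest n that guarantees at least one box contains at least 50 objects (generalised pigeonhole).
n = (50 − 1)·88 + 1 = 4313

By the generalised pigeonhole principle, to guarantee some box contains ≥ r objects we need more than (r − 1) · k objects total. Threshold: n = (r − 1) · k + 1. With r = 50 and k = 88: n = 49 · 88 + 1 = 4312 + 1 = 4313. For n = 4312 = 49 · 88, we can put exactly 49 objects in every box, avoiding 50 in any single one — so 4313 is tight.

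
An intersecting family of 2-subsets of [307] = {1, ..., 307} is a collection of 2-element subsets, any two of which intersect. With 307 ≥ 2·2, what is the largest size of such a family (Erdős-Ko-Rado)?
max |F| = C(306, 1) = 306

The Erdős-Ko-Rado theorem states: for n ≥ 2k, an intersecting family of k-subsets of an n-element set has size at most C(n − 1, k − 1), with equality for 'star' families {A ⊆ [n] : |A| = k, i ∈ A} (fix an element i). For n = 307, k = 2: C(306, 1) = 306.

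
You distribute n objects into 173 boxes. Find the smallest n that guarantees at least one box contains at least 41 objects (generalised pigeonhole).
n = (41 − 1)·173 + 1 = 6921

By the generalised pigeonhole principle, to guarantee some box contains ≥ r objects we need more than (r − 1) · k objects total. Threshold: n = (r − 1) · k + 1. With r = 41 and k = 173: n = 40 · 173 + 1 = 6920 + 1 = 6921. For n = 6920 = 40 · 173, we can put exactly 40 objects in every box, avoiding 41 in any single one — so 6921 is tight.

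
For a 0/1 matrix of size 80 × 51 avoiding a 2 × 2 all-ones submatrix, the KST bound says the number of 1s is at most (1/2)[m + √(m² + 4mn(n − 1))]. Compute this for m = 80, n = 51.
z(80, 51; 2, 2) ≤ (1/2)[80 + √(80² + 4·80·51·50)] = (1/2)[80 + √822400] = 493.4314

Kővári–Sós–Turán: let r_1, ..., r_80 be the row sums and z = Σ r_i the total number of 1s. Each pair of columns can share at most one row with both entries 1 (else a 2×2 all-ones block appears), so Σ_i C(r_i, 2) ≤ C(51, 2) = 1275. By convexity Σ_i C(r_i, 2) ≥ 80·C(z/80, 2) = z(z − 80)/(2·80), giving z² − 80z − 80·51·50 ≤ 0 and hence z ≤ (1/2)[80 + √(6400 + 4·204000)] = (1/2)[80 + √822400] ≈ (1/2)(80 + 906.8627) = 493.4314.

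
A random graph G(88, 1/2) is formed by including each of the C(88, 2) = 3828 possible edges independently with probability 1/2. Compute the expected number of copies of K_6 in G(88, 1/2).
E[# K_6] = C(88, 6) · (1/2)^C(6, 2) = 541931236 / 2^15 = 135482809/8192 ≈ 16538.428833

For each 6-subset S of vertices (there are C(88, 6) = 541931236 such S), let X_S = 1 if S induces a K_6 (all C(6, 2) = 15 edges present). Then P(X_S = 1) = (1/2)^15 = 1/32768. By linearity of expectation, E[# K_6] = C(88, 6) · (1/2)^15 = 541931236 / 32768 = 135482809/8192 ≈ 16538.428833.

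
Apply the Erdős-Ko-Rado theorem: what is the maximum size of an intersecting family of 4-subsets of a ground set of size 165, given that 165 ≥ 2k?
max |F| = C(164, 3) = 721764

Erdős-Ko-Rado (1961): when n ≥ 2k, max |F| = C(n−1, k−1). The bound is attained by the star {A : i ∈ A} for any fixed i ∈ [n]. Here C(165−1, 4−1) = C(164, 3) = 721764.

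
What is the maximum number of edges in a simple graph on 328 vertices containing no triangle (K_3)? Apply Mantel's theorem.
ex(328, K_3) = ⌊328^2/4⌋ = 26896

Mantel (1907): a triangle-free graph on n vertices has at most ⌊n^2/4⌋ edges, with equality for the complete bipartite graph K_{⌊n/2⌋, ⌈n/2⌉}. For n = 328: ⌊328^2/4⌋ = ⌊107584/4⌋ = 26896. The extremal graph is K_{164, 164}, which has 164·164 = 26896 edges.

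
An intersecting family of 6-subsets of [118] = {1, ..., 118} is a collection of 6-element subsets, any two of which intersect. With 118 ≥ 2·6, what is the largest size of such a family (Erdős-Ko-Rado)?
max |F| = C(117, 5) = 167549733

The Erdős-Ko-Rado theorem states: for n ≥ 2k, an intersecting family of k-subsets of an n-element set has size at most C(n − 1, k − 1), with equality for 'star' families {A ⊆ [n] : |A| = k, i ∈ A} (fix an element i). For n = 118, k = 6: C(117, 5) = 167549733.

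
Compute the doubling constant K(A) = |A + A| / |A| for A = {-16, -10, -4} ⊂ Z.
K = |A + A| / |A| = 5/3

Enumerate A + A = {a + b : a, b ∈ A}. With |A| = 3, there are |A|^2 = 9 ordered sum pairs; collecting distinct values, A + A = {-32, -26, -20, -14, -8}, so |A + A| = 5. Thus K = 5/3. Here |A + A| = 2|A| − 1 = 5, the minimum possible — so K = 5/3 is minimal, which holds iff A is an arithmetic progression.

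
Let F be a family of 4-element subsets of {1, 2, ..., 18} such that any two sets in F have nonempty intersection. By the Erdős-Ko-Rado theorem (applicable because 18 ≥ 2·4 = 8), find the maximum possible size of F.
max |F| = C(17, 3) = 680

The Erdős-Ko-Rado theorem states: for n ≥ 2k, an intersecting family of k-subsets of an n-element set has size at most C(n − 1, k − 1), with equality for 'star' families {A ⊆ [n] : |A| = k, i ∈ A} (fix an element i). For n = 18, k = 4: C(17, 3) = 680.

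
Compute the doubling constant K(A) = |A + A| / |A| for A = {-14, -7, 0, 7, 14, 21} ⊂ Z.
K = |A + A| / |A| = 11/6

Enumerate A + A = {a + b : a, b ∈ A}. With |A| = 6, there are |A|^2 = 36 ordered sum pairs; collecting distinct values, A + A = {-28, -21, -14, -7, 0, 7, 14, 21, 28, 35, 42}, so |A + A| = 11. Thus K = 11/6. Here |A + A| = 2|A| − 1 = 11, the minimum possible — so K = 11/6 is minimal, which holds iff A is an arithmetic progression.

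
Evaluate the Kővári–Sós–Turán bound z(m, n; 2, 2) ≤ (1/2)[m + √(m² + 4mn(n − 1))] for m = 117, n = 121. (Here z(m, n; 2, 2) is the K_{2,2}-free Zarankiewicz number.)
z(117, 121; 2, 2) ≤ (1/2)[117 + √(117² + 4·117·121·120)] = (1/2)[117 + √6809049] = 1363.2077

Kővári–Sós–Turán: let r_1, ..., r_117 be the row sums and z = Σ r_i the total number of 1s. Each pair of columns can share at most one row with both entries 1 (else a 2×2 all-ones block appears), so Σ_i C(r_i, 2) ≤ C(121, 2) = 7260. By convexity Σ_i C(r_i, 2) ≥ 117·C(z/117, 2) = z(z − 117)/(2·117), giving z² − 117z − 117·121·120 ≤ 0 and hence z ≤ (1/2)[117 + √(13689 + 4·1698840)] = (1/2)[117 + √6809049] ≈ (1/2)(117 + 2609.4155) = 1363.2077.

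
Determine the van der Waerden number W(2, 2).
W(2, 2) = 2 + 1 = 3

A 2-term AP is any pair of integers, so a monochromatic 2-AP exists iff some colour is used at least twice. With 2 colours, the colouring i ↦ i on {1, ..., 2} uses each colour once, avoiding any monochromatic pair, so W(2, 2) > 2. For {1, ..., 3}, pigeonhole forces two integers of the same colour, which form a monochromatic 2-AP. Hence W(2, 2) = 3.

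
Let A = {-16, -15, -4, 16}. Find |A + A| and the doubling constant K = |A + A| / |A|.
K = |A + A| / |A| = 10/4 = 5/2

Enumerate A + A = {a + b : a, b ∈ A}. With |A| = 4, there are |A|^2 = 16 ordered sum pairs; collecting distinct values, A + A = {-32, -31, -30, -20, -19, -8, 0, 1, 12, 32}, so |A + A| = 10. Thus K = 10/4 = 5/2. For comparison, the minimum possible |A + A| over all 4-element sets is 2·4 − 1 = 7 (so min K = 7/4), attained only by arithmetic progressions.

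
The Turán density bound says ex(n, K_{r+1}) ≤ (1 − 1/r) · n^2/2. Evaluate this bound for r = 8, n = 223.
Turán density bound = (7/8) · 223^2/2 = 348103/16 ≈ 21756.4375

Turán's theorem: ex(n, K_{r+1}) is achieved by the complete r-partite Turán graph T(n, r) with parts as balanced as possible, and is at most (1 − 1/r) · n^2/2. For r = 8, n = 223: the density bound is (7/8) · 49729/2 = 348103/16 ≈ 21756.4375. The integer-valued extremum is e(T(223, 8)) = 21756, which is strictly less than the density bound 348103/16 since 8 ∤ 223 (the parts of T(223, 8) cannot all be equal).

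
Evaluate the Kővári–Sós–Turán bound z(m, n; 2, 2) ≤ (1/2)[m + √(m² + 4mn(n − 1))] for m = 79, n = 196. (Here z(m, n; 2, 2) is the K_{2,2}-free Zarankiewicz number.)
z(79, 196; 2, 2) ≤ (1/2)[79 + √(79² + 4·79·196·195)] = (1/2)[79 + √12083761] = 1777.5852

Kővári–Sós–Turán: let r_1, ..., r_79 be the row sums and z = Σ r_i the total number of 1s. Each pair of columns can share at most one row with both entries 1 (else a 2×2 all-ones block appears), so Σ_i C(r_i, 2) ≤ C(196, 2) = 19110. By convexity Σ_i C(r_i, 2) ≥ 79·C(z/79, 2) = z(z − 79)/(2·79), giving z² − 79z − 79·196·195 ≤ 0 and hence z ≤ (1/2)[79 + √(6241 + 4·3019380)] = (1/2)[79 + √12083761] ≈ (1/2)(79 + 3476.1705) = 1777.5852.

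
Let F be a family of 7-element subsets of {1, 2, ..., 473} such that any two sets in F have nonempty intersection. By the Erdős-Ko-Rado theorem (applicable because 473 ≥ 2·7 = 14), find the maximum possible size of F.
max |F| = C(472, 6) = 14875235279268

Erdős-Ko-Rado (1961): when n ≥ 2k, max |F| = C(n−1, k−1). The bound is attained by the star {A : i ∈ A} for any fixed i ∈ [n]. Here C(473−1, 7−1) = C(472, 6) = 14875235279268.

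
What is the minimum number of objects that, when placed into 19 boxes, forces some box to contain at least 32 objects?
n = (32 − 1)·19 + 1 = 590

By the generalised pigeonhole principle, to guarantee some box contains ≥ r objects we need more than (r − 1) · k objects total. Threshold: n = (r − 1) · k + 1. With r = 32 and k = 19: n = 31 · 19 + 1 = 589 + 1 = 590. For n = 589 = 31 · 19, we can put exactly 31 objects in every box, avoiding 32 in any single one — so 590 is tight.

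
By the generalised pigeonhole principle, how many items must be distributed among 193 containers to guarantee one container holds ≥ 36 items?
n = (36 − 1)·193 + 1 = 6756

By the generalised pigeonhole principle, to guarantee some box contains ≥ r objects we need more than (r − 1) · k objects total. Threshold: n = (r − 1) · k + 1. With r = 36 and k = 193: n = 35 · 193 + 1 = 6755 + 1 = 6756. For n = 6755 = 35 · 193, we can put exactly 35 objects in every box, avoiding 36 in any single one — so 6756 is tight.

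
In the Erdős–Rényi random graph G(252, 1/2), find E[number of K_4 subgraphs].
E[# K_4] = C(252, 4) · (1/2)^C(4, 2) = 164059875 / 2^6 = 2563435.546875

For each 4-subset S of vertices (there are C(252, 4) = 164059875 such S), let X_S = 1 if S induces a K_4 (all C(4, 2) = 6 edges present). Then P(X_S = 1) = (1/2)^6 = 1/64. By linearity of expectation, E[# K_4] = C(252, 4) · (1/2)^6 = 164059875 / 64 = 2563435.546875.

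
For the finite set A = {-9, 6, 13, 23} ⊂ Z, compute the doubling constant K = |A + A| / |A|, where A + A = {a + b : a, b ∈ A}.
K = |A + A| / |A| = 10/4 = 5/2

Enumerate A + A = {a + b : a, b ∈ A}. With |A| = 4, there are |A|^2 = 16 ordered sum pairs; collecting distinct values, A + A = {-18, -3, 4, 12, 14, 19, 26, 29, 36, 46}, so |A + A| = 10. Thus K = 10/4 = 5/2. For comparison, the minimum possible |A + A| over all 4-element sets is 2·4 − 1 = 7 (so min K = 7/4), attained only by arithmetic progressions.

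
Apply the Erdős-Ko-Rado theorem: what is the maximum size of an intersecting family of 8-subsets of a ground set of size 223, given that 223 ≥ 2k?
max |F| = C(222, 7) = 4792382636184

The Erdős-Ko-Rado theorem states: for n ≥ 2k, an intersecting family of k-subsets of an n-element set has size at most C(n − 1, k − 1), with equality for 'star' families {A ⊆ [n] : |A| = k, i ∈ A} (fix an element i). For n = 223, k = 8: C(222, 7) = 4792382636184.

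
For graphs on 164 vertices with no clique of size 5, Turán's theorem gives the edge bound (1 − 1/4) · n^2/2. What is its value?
Turán density bound = (3/4) · 164^2/2 = 10086

Turán's theorem: ex(n, K_{r+1}) is achieved by the complete r-partite Turán graph T(n, r) with parts as balanced as possible, and is at most (1 − 1/r) · n^2/2. For r = 4, n = 164: the density bound is (3/4) · 26896/2 = 10086. Since 4 ∣ 164, the Turán graph T(164, 4) has parts of equal size 41, and its edge count e(T(164, 4)) = 10086 attains the density bound exactly.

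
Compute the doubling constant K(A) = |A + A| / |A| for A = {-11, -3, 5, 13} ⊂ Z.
K = |A + A| / |A| = 7/4

Enumerate A + A = {a + b : a, b ∈ A}. With |A| = 4, there are |A|^2 = 16 ordered sum pairs; collecting distinct values, A + A = {-22, -14, -6, 2, 10, 18, 26}, so |A + A| = 7. Thus K = 7/4. Here |A + A| = 2|A| − 1 = 7, the minimum possible — so K = 7/4 is minimal, which holds iff A is an arithmetic progression.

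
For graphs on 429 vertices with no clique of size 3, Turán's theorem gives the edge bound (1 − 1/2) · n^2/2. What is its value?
Turán density bound = (1/2) · 429^2/2 = 184041/4 ≈ 46010.25

Turán's theorem: ex(n, K_{r+1}) is achieved by the complete r-partite Turán graph T(n, r) with parts as balanced as possible, and is at most (1 − 1/r) · n^2/2. For r = 2, n = 429: the density bound is (1/2) · 184041/2 = 184041/4 ≈ 46010.25. The integer-valued extremum is e(T(429, 2)) = 46010, which is strictly less than the density bound 184041/4 since 2 ∤ 429 (the parts of T(429, 2) cannot all be equal).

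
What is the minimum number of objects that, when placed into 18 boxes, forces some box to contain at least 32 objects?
n = (32 − 1)·18 + 1 = 559

By the generalised pigeonhole principle, to guarantee some box contains ≥ r objects we need more than (r − 1) · k objects total. Threshold: n = (r − 1) · k + 1. With r = 32 and k = 18: n = 31 · 18 + 1 = 558 + 1 = 559. For n = 558 = 31 · 18, we can put exactly 31 objects in every box, avoiding 32 in any single one — so 559 is tight.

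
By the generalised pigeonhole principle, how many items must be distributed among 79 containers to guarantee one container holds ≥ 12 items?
n = (12 − 1)·79 + 1 = 870

By the generalised pigeonhole principle, to guarantee some box contains ≥ r objects we need more than (r − 1) · k objects total. Threshold: n = (r − 1) · k + 1. With r = 12 and k = 79: n = 11 · 79 + 1 = 869 + 1 = 870. For n = 869 = 11 · 79, we can put exactly 11 objects in every box, avoiding 12 in any single one — so 870 is tight.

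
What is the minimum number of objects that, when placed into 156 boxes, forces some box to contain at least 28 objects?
n = (28 − 1)·156 + 1 = 4213

By the generalised pigeonhole principle, to guarantee some box contains ≥ r objects we need more than (r − 1) · k objects total. Threshold: n = (r − 1) · k + 1. With r = 28 and k = 156: n = 27 · 156 + 1 = 4212 + 1 = 4213. For n = 4212 = 27 · 156, we can put exactly 27 objects in every box, avoiding 28 in any single one — so 4213 is tight.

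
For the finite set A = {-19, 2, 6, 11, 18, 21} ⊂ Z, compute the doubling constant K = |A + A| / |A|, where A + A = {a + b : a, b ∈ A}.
K = |A + A| / |A| = 21/6 = 7/2

Enumerate A + A = {a + b : a, b ∈ A}. With |A| = 6, there are |A|^2 = 36 ordered sum pairs; collecting distinct values, A + A = {-38, -17, -13, -8, -1, 2, 4, 8, 12, 13, 17, 20, 22, 23, 24, 27, 29, 32, 36, 39, 42}, so |A + A| = 21. Thus K = 21/6 = 7/2. For comparison, the minimum possible |A + A| over all 6-element sets is 2·6 − 1 = 11 (so min K = 11/6), attained only by arithmetic progressions.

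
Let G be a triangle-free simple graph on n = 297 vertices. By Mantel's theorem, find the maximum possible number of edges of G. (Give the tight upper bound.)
ex(297, K_3) = ⌊297^2/4⌋ = 22052

Mantel (1907): a triangle-free graph on n vertices has at most ⌊n^2/4⌋ edges, with equality for the complete bipartite graph K_{⌊n/2⌋, ⌈n/2⌉}. For n = 297: ⌊297^2/4⌋ = ⌊88209/4⌋ = 22052. The extremal graph is K_{148, 149}, which has 148·149 = 22052 edges.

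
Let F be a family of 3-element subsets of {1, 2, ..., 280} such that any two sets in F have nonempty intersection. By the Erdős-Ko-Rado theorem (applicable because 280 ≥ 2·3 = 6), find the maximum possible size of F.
max |F| = C(279, 2) = 38781

Erdős-Ko-Rado (1961): when n ≥ 2k, max |F| = C(n−1, k−1). The bound is attained by the star {A : i ∈ A} for any fixed i ∈ [n]. Here C(280−1, 3−1) = C(279, 2) = 38781.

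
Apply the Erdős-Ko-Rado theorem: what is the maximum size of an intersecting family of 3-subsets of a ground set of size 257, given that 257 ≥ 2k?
max |F| = C(256, 2) = 32640

The Erdős-Ko-Rado theorem states: for n ≥ 2k, an intersecting family of k-subsets of an n-element set has size at most C(n − 1, k − 1), with equality for 'star' families {A ⊆ [n] : |A| = k, i ∈ A} (fix an element i). For n = 257, k = 3: C(256, 2) = 32640.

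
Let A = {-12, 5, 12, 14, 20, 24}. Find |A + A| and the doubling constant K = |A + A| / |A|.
K = |A + A| / |A| = 21/6 = 7/2

Enumerate A + A = {a + b : a, b ∈ A}. With |A| = 6, there are |A|^2 = 36 ordered sum pairs; collecting distinct values, A + A = {-24, -7, 0, 2, 8, 10, 12, 17, 19, 24, 25, 26, 28, 29, 32, 34, 36, 38, 40, 44, 48}, so |A + A| = 21. Thus K = 21/6 = 7/2. For comparison, the minimum possible |A + A| over all 6-element sets is 2·6 − 1 = 11 (so min K = 11/6), attained only by arithmetic progressions.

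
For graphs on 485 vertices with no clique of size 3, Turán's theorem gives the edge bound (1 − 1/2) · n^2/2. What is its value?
Turán density bound = (1/2) · 485^2/2 = 235225/4 ≈ 58806.25

Turán's theorem: ex(n, K_{r+1}) is achieved by the complete r-partite Turán graph T(n, r) with parts as balanced as possible, and is at most (1 − 1/r) · n^2/2. For r = 2, n = 485: the density bound is (1/2) · 235225/2 = 235225/4 ≈ 58806.25. The integer-valued extremum is e(T(485, 2)) = 58806, which is strictly less than the density bound 235225/4 since 2 ∤ 485 (the parts of T(485, 2) cannot all be equal).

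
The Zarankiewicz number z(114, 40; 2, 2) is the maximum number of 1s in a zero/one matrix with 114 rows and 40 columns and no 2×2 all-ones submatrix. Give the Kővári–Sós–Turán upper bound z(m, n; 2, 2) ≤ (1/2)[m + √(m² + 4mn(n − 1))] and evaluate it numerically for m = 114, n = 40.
z(114, 40; 2, 2) ≤ (1/2)[114 + √(114² + 4·114·40·39)] = (1/2)[114 + √724356] = 482.5455

Kővári–Sós–Turán: let r_1, ..., r_114 be the row sums and z = Σ r_i the total number of 1s. Each pair of columns can share at most one row with both entries 1 (else a 2×2 all-ones block appears), so Σ_i C(r_i, 2) ≤ C(40, 2) = 780. By convexity Σ_i C(r_i, 2) ≥ 114·C(z/114, 2) = z(z − 114)/(2·114), giving z² − 114z − 114·40·39 ≤ 0 and hence z ≤ (1/2)[114 + √(12996 + 4·177840)] = (1/2)[114 + √724356] ≈ (1/2)(114 + 851.0911) = 482.5455.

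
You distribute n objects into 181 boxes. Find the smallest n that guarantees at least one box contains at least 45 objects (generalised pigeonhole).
n = (45 − 1)·181 + 1 = 7965

By the generalised pigeonhole principle, to guarantee some box contains ≥ r objects we need more than (r − 1) · k objects total. Threshold: n = (r − 1) · k + 1. With r = 45 and k = 181: n = 44 · 181 + 1 = 7964 + 1 = 7965. For n = 7964 = 44 · 181, we can put exactly 44 objects in every box, avoiding 45 in any single one — so 7965 is tight.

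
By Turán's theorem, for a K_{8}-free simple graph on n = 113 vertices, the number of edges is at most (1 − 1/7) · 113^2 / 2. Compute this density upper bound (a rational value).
Turán density bound = (6/7) · 113^2/2 = 38307/7 ≈ 5472.4286

Turán's theorem: ex(n, K_{r+1}) is achieved by the complete r-partite Turán graph T(n, r) with parts as balanced as possible, and is at most (1 − 1/r) · n^2/2. For r = 7, n = 113: the density bound is (6/7) · 12769/2 = 38307/7 ≈ 5472.4286. The integer-valued extremum is e(T(113, 7)) = 5472, which is strictly less than the density bound 38307/7 since 7 ∤ 113 (the parts of T(113, 7) cannot all be equal).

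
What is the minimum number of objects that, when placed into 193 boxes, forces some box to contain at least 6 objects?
n = (6 − 1)·193 + 1 = 966

By the generalised pigeonhole principle, to guarantee some box contains ≥ r objects we need more than (r − 1) · k objects total. Threshold: n = (r − 1) · k + 1. With r = 6 and k = 193: n = 5 · 193 + 1 = 965 + 1 = 966. For n = 965 = 5 · 193, we can put exactly 5 objects in every box, avoiding 6 in any single one — so 966 is tight.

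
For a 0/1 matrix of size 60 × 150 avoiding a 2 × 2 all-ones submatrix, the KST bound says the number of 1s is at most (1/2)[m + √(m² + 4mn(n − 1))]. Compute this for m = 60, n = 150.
z(60, 150; 2, 2) ≤ (1/2)[60 + √(60² + 4·60·150·149)] = (1/2)[60 + √5367600] = 1188.4041

Kővári–Sós–Turán: let r_1, ..., r_60 be the row sums and z = Σ r_i the total number of 1s. Each pair of columns can share at most one row with both entries 1 (else a 2×2 all-ones block appears), so Σ_i C(r_i, 2) ≤ C(150, 2) = 11175. By convexity Σ_i C(r_i, 2) ≥ 60·C(z/60, 2) = z(z − 60)/(2·60), giving z² − 60z − 60·150·149 ≤ 0 and hence z ≤ (1/2)[60 + √(3600 + 4·1341000)] = (1/2)[60 + √5367600] ≈ (1/2)(60 + 2316.8081) = 1188.4041.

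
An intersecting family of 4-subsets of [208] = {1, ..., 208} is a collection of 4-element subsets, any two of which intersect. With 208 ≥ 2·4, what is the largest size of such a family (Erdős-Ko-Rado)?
max |F| = C(207, 3) = 1456935

The Erdős-Ko-Rado theorem states: for n ≥ 2k, an intersecting family of k-subsets of an n-element set has size at most C(n − 1, k − 1), with equality for 'star' families {A ⊆ [n] : |A| = k, i ∈ A} (fix an element i). For n = 208, k = 4: C(207, 3) = 1456935.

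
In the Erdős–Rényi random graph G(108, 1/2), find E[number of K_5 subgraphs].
E[# K_5] = C(108, 5) · (1/2)^C(5, 2) = 111469176 / 2^10 = 13933647/128 = 108856.6171875

For each 5-subset S of vertices (there are C(108, 5) = 111469176 such S), let X_S = 1 if S induces a K_5 (all C(5, 2) = 10 edges present). Then P(X_S = 1) = (1/2)^10 = 1/1024. By linearity of expectation, E[# K_5] = C(108, 5) · (1/2)^10 = 111469176 / 1024 = 13933647/128 = 108856.6171875.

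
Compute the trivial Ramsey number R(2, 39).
R(2, 39) = 39

R(2, k) = k for all k ≥ 2: in a 2-colouring of K_k, either some edge is red (a red K_2) or all edges are blue (a blue K_k). And K_{38} coloured all-blue has no blue K_39, so R(2, 39) > 38. Hence R(2, 39) = 39.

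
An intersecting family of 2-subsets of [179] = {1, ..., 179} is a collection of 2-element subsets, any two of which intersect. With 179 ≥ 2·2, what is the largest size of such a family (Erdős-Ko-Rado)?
max |F| = C(178, 1) = 178

The Erdős-Ko-Rado theorem states: for n ≥ 2k, an intersecting family of k-subsets of an n-element set has size at most C(n − 1, k − 1), with equality for 'star' families {A ⊆ [n] : |A| = k, i ∈ A} (fix an element i). For n = 179, k = 2: C(178, 1) = 178.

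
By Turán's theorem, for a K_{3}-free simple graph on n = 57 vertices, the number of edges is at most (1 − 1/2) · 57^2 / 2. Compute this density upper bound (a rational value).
Turán density bound = (1/2) · 57^2/2 = 3249/4 ≈ 812.25

Turán's theorem: ex(n, K_{r+1}) is achieved by the complete r-partite Turán graph T(n, r) with parts as balanced as possible, and is at most (1 − 1/r) · n^2/2. For r = 2, n = 57: the density bound is (1/2) · 3249/2 = 3249/4 ≈ 812.25. The integer-valued extremum is e(T(57, 2)) = 812, which is strictly less than the density bound 3249/4 since 2 ∤ 57 (the parts of T(57, 2) cannot all be equal).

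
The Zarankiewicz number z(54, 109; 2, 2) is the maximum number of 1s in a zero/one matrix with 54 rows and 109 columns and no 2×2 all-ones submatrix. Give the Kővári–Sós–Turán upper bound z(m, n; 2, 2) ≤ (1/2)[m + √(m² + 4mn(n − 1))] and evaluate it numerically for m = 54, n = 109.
z(54, 109; 2, 2) ≤ (1/2)[54 + √(54² + 4·54·109·108)] = (1/2)[54 + √2545668] = 824.7575

Kővári–Sós–Turán: let r_1, ..., r_54 be the row sums and z = Σ r_i the total number of 1s. Each pair of columns can share at most one row with both entries 1 (else a 2×2 all-ones block appears), so Σ_i C(r_i, 2) ≤ C(109, 2) = 5886. By convexity Σ_i C(r_i, 2) ≥ 54·C(z/54, 2) = z(z − 54)/(2·54), giving z² − 54z − 54·109·108 ≤ 0 and hence z ≤ (1/2)[54 + √(2916 + 4·635688)] = (1/2)[54 + √2545668] ≈ (1/2)(54 + 1595.515) = 824.7575.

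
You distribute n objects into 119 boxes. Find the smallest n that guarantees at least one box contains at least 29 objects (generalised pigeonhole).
n = (29 − 1)·119 + 1 = 3333

By the generalised pigeonhole principle, to guarantee some box contains ≥ r objects we need more than (r − 1) · k objects total. Threshold: n = (r − 1) · k + 1. With r = 29 and k = 119: n = 28 · 119 + 1 = 3332 + 1 = 3333. For n = 3332 = 28 · 119, we can put exactly 28 objects in every box, avoiding 29 in any single one — so 3333 is tight.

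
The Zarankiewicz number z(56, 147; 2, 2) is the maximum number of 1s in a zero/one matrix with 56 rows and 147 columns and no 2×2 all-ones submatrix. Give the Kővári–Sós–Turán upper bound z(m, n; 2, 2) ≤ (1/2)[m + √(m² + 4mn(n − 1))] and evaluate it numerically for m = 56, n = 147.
z(56, 147; 2, 2) ≤ (1/2)[56 + √(56² + 4·56·147·146)] = (1/2)[56 + √4810624] = 1124.6567

Kővári–Sós–Turán: let r_1, ..., r_56 be the row sums and z = Σ r_i the total number of 1s. Each pair of columns can share at most one row with both entries 1 (else a 2×2 all-ones block appears), so Σ_i C(r_i, 2) ≤ C(147, 2) = 10731. By convexity Σ_i C(r_i, 2) ≥ 56·C(z/56, 2) = z(z − 56)/(2·56), giving z² − 56z − 56·147·146 ≤ 0 and hence z ≤ (1/2)[56 + √(3136 + 4·1201872)] = (1/2)[56 + √4810624] ≈ (1/2)(56 + 2193.3135) = 1124.6567.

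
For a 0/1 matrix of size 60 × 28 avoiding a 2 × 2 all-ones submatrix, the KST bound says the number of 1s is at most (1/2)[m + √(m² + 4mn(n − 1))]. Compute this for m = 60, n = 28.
z(60, 28; 2, 2) ≤ (1/2)[60 + √(60² + 4·60·28·27)] = (1/2)[60 + √185040] = 245.0814

Kővári–Sós–Turán: let r_1, ..., r_60 be the row sums and z = Σ r_i the total number of 1s. Each pair of columns can share at most one row with both entries 1 (else a 2×2 all-ones block appears), so Σ_i C(r_i, 2) ≤ C(28, 2) = 378. By convexity Σ_i C(r_i, 2) ≥ 60·C(z/60, 2) = z(z − 60)/(2·60), giving z² − 60z − 60·28·27 ≤ 0 and hence z ≤ (1/2)[60 + √(3600 + 4·45360)] = (1/2)[60 + √185040] ≈ (1/2)(60 + 430.1628) = 245.0814.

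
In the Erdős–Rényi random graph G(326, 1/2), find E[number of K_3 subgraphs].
E[# K_3] = C(326, 3) · (1/2)^C(3, 2) = 5721300 / 2^3 = 1430325/2 = 715162.5

For each 3-subset S of vertices (there are C(326, 3) = 5721300 such S), let X_S = 1 if S induces a K_3 (all C(3, 2) = 3 edges present). Then P(X_S = 1) = (1/2)^3 = 1/8. By linearity of expectation, E[# K_3] = C(326, 3) · (1/2)^3 = 5721300 / 8 = 1430325/2 = 715162.5.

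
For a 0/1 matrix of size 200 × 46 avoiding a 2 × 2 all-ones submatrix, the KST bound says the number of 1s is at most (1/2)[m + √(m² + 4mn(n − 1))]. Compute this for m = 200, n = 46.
z(200, 46; 2, 2) ≤ (1/2)[200 + √(200² + 4·200·46·45)] = (1/2)[200 + √1696000] = 751.1528

Kővári–Sós–Turán: let r_1, ..., r_200 be the row sums and z = Σ r_i the total number of 1s. Each pair of columns can share at most one row with both entries 1 (else a 2×2 all-ones block appears), so Σ_i C(r_i, 2) ≤ C(46, 2) = 1035. By convexity Σ_i C(r_i, 2) ≥ 200·C(z/200, 2) = z(z − 200)/(2·200), giving z² − 200z − 200·46·45 ≤ 0 and hence z ≤ (1/2)[200 + √(40000 + 4·414000)] = (1/2)[200 + √1696000] ≈ (1/2)(200 + 1302.3056) = 751.1528.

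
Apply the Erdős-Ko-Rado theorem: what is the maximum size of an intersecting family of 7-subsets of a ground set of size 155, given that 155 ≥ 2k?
max |F| = C(154, 6) = 16787178870

The Erdős-Ko-Rado theorem states: for n ≥ 2k, an intersecting family of k-subsets of an n-element set has size at most C(n − 1, k − 1), with equality for 'star' families {A ⊆ [n] : |A| = k, i ∈ A} (fix an element i). For n = 155, k = 7: C(154, 6) = 16787178870.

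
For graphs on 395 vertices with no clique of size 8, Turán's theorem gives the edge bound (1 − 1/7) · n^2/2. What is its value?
Turán density bound = (6/7) · 395^2/2 = 468075/7 ≈ 66867.8571

Turán's theorem: ex(n, K_{r+1}) is achieved by the complete r-partite Turán graph T(n, r) with parts as balanced as possible, and is at most (1 − 1/r) · n^2/2. For r = 7, n = 395: the density bound is (6/7) · 156025/2 = 468075/7 ≈ 66867.8571. The integer-valued extremum is e(T(395, 7)) = 66867, which is strictly less than the density bound 468075/7 since 7 ∤ 395 (the parts of T(395, 7) cannot all be equal).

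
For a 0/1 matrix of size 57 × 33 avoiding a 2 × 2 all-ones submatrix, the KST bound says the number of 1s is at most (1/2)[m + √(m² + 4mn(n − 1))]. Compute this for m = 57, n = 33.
z(57, 33; 2, 2) ≤ (1/2)[57 + √(57² + 4·57·33·32)] = (1/2)[57 + √244017] = 275.4904

Kővári–Sós–Turán: let r_1, ..., r_57 be the row sums and z = Σ r_i the total number of 1s. Each pair of columns can share at most one row with both entries 1 (else a 2×2 all-ones block appears), so Σ_i C(r_i, 2) ≤ C(33, 2) = 528. By convexity Σ_i C(r_i, 2) ≥ 57·C(z/57, 2) = z(z − 57)/(2·57), giving z² − 57z − 57·33·32 ≤ 0 and hence z ≤ (1/2)[57 + √(3249 + 4·60192)] = (1/2)[57 + √244017] ≈ (1/2)(57 + 493.9808) = 275.4904.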